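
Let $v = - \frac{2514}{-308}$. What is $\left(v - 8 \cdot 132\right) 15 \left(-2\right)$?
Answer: $\frac{2420505}{77} \approx 31435.0$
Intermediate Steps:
$v = \frac{1257}{154}$ ($v = \left(-2514\right) \left(- \frac{1}{308}\right) = \frac{1257}{154} \approx 8.1623$)
$\left(v - 8 \cdot 132\right) 15 \left(-2\right) = \left(\frac{1257}{154} - 8 \cdot 132\right) 15 \left(-2\right) = \left(\frac{1257}{154} - 1056\right) \left(-30\right) = \left(- \frac{161367}{154}\right) \left(-30\right) = \frac{2420505}{77}$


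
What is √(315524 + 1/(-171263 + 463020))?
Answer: 3*√2984231147308937/291757 ≈ 561.71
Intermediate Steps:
√(315524 + 1/(-171263 + 463020)) = √(315524 + 1/291757) = √(92056335669/291757) = 3*√2984231147308937/291757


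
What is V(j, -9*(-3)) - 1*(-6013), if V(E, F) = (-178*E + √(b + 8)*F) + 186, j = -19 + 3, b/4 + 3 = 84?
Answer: 9047 + 54*√83 ≈ 9539.0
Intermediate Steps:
b = 324 (b = -12 + 4*84 = -12 + 336 = 324)
j = -16
V(E, F) = 186 - 178*E + 2*F*√83 (V(E, F) = (-178*E + √(324 + 8)*F) + 186 = (-178*E + √332*F) + 186 = (-178*E + (2*√83)*F) + 186 = (-178*E + 2*F*√83) + 186 = 186 - 178*E + 2*F*√83)
V(j, -9*(-3)) - 1*(-6013) = (186 - 178*(-16) + 2*(-9*(-3))*√83) - 1*(-6013) = (186 + 2848 + 2*27*√83) + 6013 = (186 + 2848 + 54*√83) + 6013 = (3034 + 54*√83) + 6013 = 9047 + 54*√83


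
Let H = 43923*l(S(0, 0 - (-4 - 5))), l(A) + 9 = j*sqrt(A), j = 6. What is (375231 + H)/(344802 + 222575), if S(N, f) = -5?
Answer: -20076/567377 + 263538*I*sqrt(5)/567377 ≈ -0.035384 + 1.0386*I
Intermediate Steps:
l(A) = -9 + 6*sqrt(A)
H = -395307 + 263538*I*sqrt(5) (H = 43923*(-9 + 6*sqrt(-5)) = 43923*(-9 + 6*(I*sqrt(5))) = 43923*(-9 + 6*I*sqrt(5)) = -395307 + 263538*I*sqrt(5) ≈ -3.9531e+5 + 5.8929e+5*I)
(375231 + H)/(344802 + 222575) = (375231 + (-395307 + 263538*I*sqrt(5)))/(344802 + 222575) = (-20076 + 263538*I*sqrt(5))/567377 = (-20076 + 263538*I*sqrt(5))*(1/567377) = -20076/567377 + 263538*I*sqrt(5)/567377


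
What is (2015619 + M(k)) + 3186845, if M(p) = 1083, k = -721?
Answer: 5203547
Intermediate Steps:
(2015619 + M(k)) + 3186845 = (2015619 + 1083) + 3186845 = 2016702 + 3186845 = 5203547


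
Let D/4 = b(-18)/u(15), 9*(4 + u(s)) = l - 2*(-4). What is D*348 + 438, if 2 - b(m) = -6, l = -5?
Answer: -28590/11 ≈ -2599.1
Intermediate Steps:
b(m) = 8 (b(m) = 2 - 1*(-6) = 2 + 6 = 8)
u(s) = -11/3 (u(s) = -4 + (-5 - 2*(-4))/9 = -4 + (-5 + 8)/9 = -4 + (⅑)*3 = -4 + ⅓ = -11/3)
D = -96/11 (D = 4*(8/(-11/3)) = 4*(8*(-3/11)) = 4*(-24/11) = -96/11 ≈ -8.7273)
D*348 + 438 = -96/11*348 + 438 = -33408/11 + 438 = -28590/11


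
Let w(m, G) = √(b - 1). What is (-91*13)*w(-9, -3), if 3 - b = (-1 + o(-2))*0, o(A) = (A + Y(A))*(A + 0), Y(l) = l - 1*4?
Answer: -1183*√2 ≈ -1673.0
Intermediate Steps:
Y(l) = -4 + l (Y(l) = l - 4 = -4 + l)
o(A) = A*(-4 + 2*A) (o(A) = (A + (-4 + A))*(A + 0) = (-4 + 2*A)*A = A*(-4 + 2*A))
b = 3 (b = 3 - (-1 + 2*(-2)*(-2 - 2))*0 = 3 - (-1 + 2*(-2)*(-4))*0 = 3 - (-1 + 16)*0 = 3 - 15*0 = 3 - 1*0 = 3 + 0 = 3)
w(m, G) = √2 (w(m, G) = √(3 - 1) = √2)
(-91*13)*w(-9, -3) = (-91*13)*√2 = -1183*√2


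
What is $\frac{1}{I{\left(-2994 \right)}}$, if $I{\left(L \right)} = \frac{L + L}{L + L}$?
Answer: $1$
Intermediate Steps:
$I{\left(L \right)} = 1$ ($I{\left(L \right)} = \frac{2 L}{2 L} = 2 L \frac{1}{2 L} = 1$)
$\frac{1}{I{\left(-2994 \right)}} = 1^{-1} = 1$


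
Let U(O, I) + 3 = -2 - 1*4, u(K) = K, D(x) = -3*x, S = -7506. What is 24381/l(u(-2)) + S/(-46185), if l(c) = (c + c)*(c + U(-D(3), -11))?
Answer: 375455583/677380 ≈ 554.28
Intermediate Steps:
U(O, I) = -9 (U(O, I) = -3 + (-2 - 1*4) = -3 + (-2 - 4) = -3 - 6 = -9)
l(c) = 2*c*(-9 + c) (l(c) = (c + c)*(c - 9) = (2*c)*(-9 + c) = 2*c*(-9 + c))
24381/l(u(-2)) + S/(-46185) = 24381/((2*(-2)*(-9 - 2))) - 7506/(-46185) = 24381/((2*(-2)*(-11))) - 7506*(-1/46185) = 24381/44 + 2502/15395 = 375455583/677380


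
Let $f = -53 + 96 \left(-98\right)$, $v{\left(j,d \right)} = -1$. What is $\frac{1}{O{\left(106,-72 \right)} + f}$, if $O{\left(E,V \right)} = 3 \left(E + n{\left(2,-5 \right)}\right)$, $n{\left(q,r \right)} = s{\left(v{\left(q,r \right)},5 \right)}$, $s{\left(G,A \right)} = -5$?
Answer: $- \frac{1}{9158} \approx -0.00010919$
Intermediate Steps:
$n{\left(q,r \right)} = -5$
$f = -9461$ ($f = -53 - 9408 = -9461$)
$O{\left(E,V \right)} = -15 + 3 E$ ($O{\left(E,V \right)} = 3 \left(E - 5\right) = 3 \left(-5 + E\right) = -15 + 3 E$)
$\frac{1}{O{\left(106,-72 \right)} + f} = \frac{1}{\left(-15 + 3 \cdot 106\right) - 9461} = \frac{1}{\left(-15 + 318\right) - 9461} = \frac{1}{303 - 9461} = \frac{1}{-9158} = - \frac{1}{9158}$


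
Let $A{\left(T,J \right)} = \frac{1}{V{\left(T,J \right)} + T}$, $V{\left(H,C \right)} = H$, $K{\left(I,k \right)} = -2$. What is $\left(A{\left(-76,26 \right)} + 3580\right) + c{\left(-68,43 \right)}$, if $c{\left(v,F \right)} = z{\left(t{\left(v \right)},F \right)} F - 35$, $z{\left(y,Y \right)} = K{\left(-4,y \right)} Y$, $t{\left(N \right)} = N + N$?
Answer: $- \frac{23257}{152} \approx -153.01$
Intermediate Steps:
$t{\left(N \right)} = 2 N$
$z{\left(y,Y \right)} = - 2 Y$
$c{\left(v,F \right)} = -35 - 2 F^{2}$ ($c{\left(v,F \right)} = - 2 F F - 35 = - 2 F^{2} - 35 = -35 - 2 F^{2}$)
$A{\left(T,J \right)} = \frac{1}{2 T}$ ($A{\left(T,J \right)} = \frac{1}{T + T} = \frac{1}{2 T}$)
$\left(A{\left(-76,26 \right)} + 3580\right) + c{\left(-68,43 \right)} = \left(\frac{1}{2 \left(-76\right)} + 3580\right) - \left(35 + 2 \cdot 43^{2}\right) = \left(\frac{1}{2} \left(- \frac{1}{76}\right) + 3580\right) - 3733 = \left(- \frac{1}{152} + 3580\right) - 3733 = \frac{544159}{152} - 3733 = - \frac{23257}{152}$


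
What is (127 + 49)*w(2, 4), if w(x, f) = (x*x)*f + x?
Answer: 3168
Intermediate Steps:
w(x, f) = x + f*x² (w(x, f) = x²*f + x = f*x² + x = x + f*x²)
(127 + 49)*w(2, 4) = (127 + 49)*(2*(1 + 4*2)) = 176*(2*(1 + 8)) = 176*(2*9) = 176*18 = 3168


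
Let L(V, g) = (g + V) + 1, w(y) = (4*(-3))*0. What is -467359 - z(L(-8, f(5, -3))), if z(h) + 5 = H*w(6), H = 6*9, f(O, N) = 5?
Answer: -467354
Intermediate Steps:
w(y) = 0 (w(y) = -12*0 = 0)
H = 54
L(V, g) = 1 + V + g (L(V, g) = (V + g) + 1 = 1 + V + g)
z(h) = -5 (z(h) = -5 + 54*0 = -5 + 0 = -5)
-467359 - z(L(-8, f(5, -3))) = -467359 - 1*(-5) = -467359 + 5 = -467354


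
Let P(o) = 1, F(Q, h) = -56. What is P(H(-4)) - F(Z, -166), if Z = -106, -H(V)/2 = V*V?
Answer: 57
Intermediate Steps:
H(V) = -2*V² (H(V) = -2*V*V = -2*V²)
P(H(-4)) - F(Z, -166) = 1 - 1*(-56) = 1 + 56 = 57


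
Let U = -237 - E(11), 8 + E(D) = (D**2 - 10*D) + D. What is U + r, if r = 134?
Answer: -117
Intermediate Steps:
E(D) = -8 + D**2 - 9*D (E(D) = -8 + ((D**2 - 10*D) + D) = -8 + (D**2 - 9*D) = -8 + D**2 - 9*D)
U = -251 (U = -237 - (-8 + 11**2 - 9*11) = -237 - (-8 + 121 - 99) = -237 - 1*14 = -237 - 14 = -251)
U + r = -251 + 134 = -117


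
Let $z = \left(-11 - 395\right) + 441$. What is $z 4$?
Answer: $140$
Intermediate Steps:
$z = 35$ ($z = -406 + 441 = 35$)
$z 4 = 35 \cdot 4 = 140$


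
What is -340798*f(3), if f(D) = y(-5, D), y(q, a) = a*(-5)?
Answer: 5111970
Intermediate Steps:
y(q, a) = -5*a
f(D) = -5*D
-340798*f(3) = -(-1703990)*3 = -340798*(-15) = 5111970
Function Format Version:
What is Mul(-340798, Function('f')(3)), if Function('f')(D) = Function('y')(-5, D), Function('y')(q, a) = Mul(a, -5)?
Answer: 5111970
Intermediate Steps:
Function('y')(q, a) = Mul(-5, a)
Function('f')(D) = Mul(-5, D)
Mul(-340798, Function('f')(3)) = Mul(-340798, Mul(-5, 3)) = Mul(-340798, -15) = 5111970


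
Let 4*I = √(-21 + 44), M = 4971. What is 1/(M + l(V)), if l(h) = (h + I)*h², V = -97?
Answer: -14523232/13180730559401 - 37636*√23/13180730559401 ≈ -1.1155e-6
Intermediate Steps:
I = √23/4 (I = √(-21 + 44)/4 = √23/4 ≈ 1.1990)
l(h) = h²*(h + √23/4) (l(h) = (h + √23/4)*h² = h²*(h + √23/4))
1/(M + l(V)) = 1/(4971 + (-97)²*(-97 + √23/4)) = 1/(4971 + 9409*(-97 + √23/4)) = 1/(4971 + (-912673 + 9409*√23/4)) = 1/(-907702 + 9409*√23/4)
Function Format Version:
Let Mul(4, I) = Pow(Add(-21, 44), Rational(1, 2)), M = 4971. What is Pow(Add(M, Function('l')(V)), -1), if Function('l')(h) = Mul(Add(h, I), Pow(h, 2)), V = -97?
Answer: Add(Rational(-14523232, 13180730559401), Mul(Rational(-37636, 13180730559401), Pow(23, Rational(1, 2)))) ≈ -1.1155e-6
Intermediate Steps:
I = Mul(Rational(1, 4), Pow(23, Rational(1, 2))) (I = Mul(Rational(1, 4), Pow(Add(-21, 44), Rational(1, 2))) = Mul(Rational(1, 4), Pow(23, Rational(1, 2))) ≈ 1.1990)
Function('l')(h) = Mul(Pow(h, 2), Add(h, Mul(Rational(1, 4), Pow(23, Rational(1, 2))))) (Function('l')(h) = Mul(Add(h, Mul(Rational(1, 4), Pow(23, Rational(1, 2)))), Pow(h, 2)) = Mul(Pow(h, 2), Add(h, Mul(Rational(1, 4), Pow(23, Rational(1, 2))))))
Pow(Add(M, Function('l')(V)), -1) = Pow(Add(4971, Mul(Pow(-97, 2), Add(-97, Mul(Rational(1, 4), Pow(23, Rational(1, 2)))))), -1) = Pow(Add(4971, Mul(9409, Add(-97, Mul(Rational(1, 4), Pow(23, Rational(1, 2)))))), -1) = Pow(Add(4971, Add(-912673, Mul(Rational(9409, 4), Pow(23, Rational(1, 2))))), -1) = Pow(Add(-907702, Mul(Rational(9409, 4), Pow(23, Rational(1, 2)))), -1)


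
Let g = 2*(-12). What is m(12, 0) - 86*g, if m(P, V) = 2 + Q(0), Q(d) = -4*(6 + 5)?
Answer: 2022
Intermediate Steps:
g = -24
Q(d) = -44 (Q(d) = -4*11 = -44)
m(P, V) = -42 (m(P, V) = 2 - 44 = -42)
m(12, 0) - 86*g = -42 - 86*(-24) = -42 + 2064 = 2022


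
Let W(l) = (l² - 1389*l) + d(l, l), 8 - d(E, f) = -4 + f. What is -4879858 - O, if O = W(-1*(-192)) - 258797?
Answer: -4391057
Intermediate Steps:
d(E, f) = 12 - f (d(E, f) = 8 - (-4 + f) = 8 + (4 - f) = 12 - f)
W(l) = 12 + l² - 1390*l (W(l) = (l² - 1389*l) + (12 - l) = 12 + l² - 1390*l)
O = -488801 (O = (12 + (-1*(-192))² - (-1390)*(-192)) - 258797 = (12 + 192² - 1390*192) - 258797 = (12 + 36864 - 266880) - 258797 = -230004 - 258797 = -488801)
-4879858 - O = -4879858 - 1*(-488801) = -4879858 + 488801 = -4391057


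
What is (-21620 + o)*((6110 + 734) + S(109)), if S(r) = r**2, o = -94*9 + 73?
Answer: -419308925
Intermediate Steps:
o = -773 (o = -846 + 73 = -773)
(-21620 + o)*((6110 + 734) + S(109)) = (-21620 - 773)*((6110 + 734) + 109**2) = -22393*(6844 + 11881) = -22393*18725 = -419308925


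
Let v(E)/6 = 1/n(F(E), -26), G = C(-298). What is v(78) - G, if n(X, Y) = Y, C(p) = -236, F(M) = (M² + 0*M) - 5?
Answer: 3065/13 ≈ 235.77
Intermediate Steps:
F(M) = -5 + M² (F(M) = (M² + 0) - 5 = M² - 5 = -5 + M²)
G = -236
v(E) = -3/13 (v(E) = 6/(-26) = 6*(-1/26) = -3/13)
v(78) - G = -3/13 - 1*(-236) = -3/13 + 236 = 3065/13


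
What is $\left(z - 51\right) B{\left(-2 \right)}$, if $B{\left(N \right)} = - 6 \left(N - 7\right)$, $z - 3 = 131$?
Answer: $4482$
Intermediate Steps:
$z = 134$ ($z = 3 + 131 = 134$)
$B{\left(N \right)} = 42 - 6 N$ ($B{\left(N \right)} = - 6 \left(-7 + N\right) = 42 - 6 N$)
$\left(z - 51\right) B{\left(-2 \right)} = \left(134 - 51\right) \left(42 - -12\right) = 83 \left(42 + 12\right) = 83 \cdot 54 = 4482$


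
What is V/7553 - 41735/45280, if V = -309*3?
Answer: -71439803/68399968 ≈ -1.0444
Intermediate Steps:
V = -927
V/7553 - 41735/45280 = -927/7553 - 41735/45280 = -927*1/7553 - 41735*1/45280 = -927/7553 - 8347/9056 = -71439803/68399968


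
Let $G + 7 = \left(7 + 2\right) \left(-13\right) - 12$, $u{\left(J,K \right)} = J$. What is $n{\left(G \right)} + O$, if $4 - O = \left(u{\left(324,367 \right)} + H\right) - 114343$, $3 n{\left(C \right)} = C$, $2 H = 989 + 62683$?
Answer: $\frac{246425}{3} \approx 82142.0$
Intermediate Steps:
$H = 31836$ ($H = \frac{989 + 62683}{2} = \frac{1}{2} \cdot 63672 = 31836$)
$G = -136$ ($G = -7 + \left(\left(7 + 2\right) \left(-13\right) - 12\right) = -7 + \left(9 \left(-13\right) - 12\right) = -7 - 129 = -136$)
$n{\left(C \right)} = \frac{C}{3}$
$O = 82187$ ($O = 4 - \left(\left(324 + 31836\right) - 114343\right) = 4 - \left(32160 - 114343\right) = 4 - -82183 = 4 + 82183 = 82187$)
$n{\left(G \right)} + O = \frac{1}{3} \left(-136\right) + 82187 = - \frac{136}{3} + 82187 = \frac{246425}{3}$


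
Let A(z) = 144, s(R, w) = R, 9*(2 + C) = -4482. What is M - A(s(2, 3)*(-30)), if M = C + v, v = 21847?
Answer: 21203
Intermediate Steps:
C = -500 (C = -2 + (1/9)*(-4482) = -2 - 498 = -500)
M = 21347 (M = -500 + 21847 = 21347)
M - A(s(2, 3)*(-30)) = 21347 - 1*144 = 21347 - 144 = 21203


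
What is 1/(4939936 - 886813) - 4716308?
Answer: -19115776429883/4053123 ≈ -4.7163e+6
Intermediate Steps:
1/(4939936 - 886813) - 4716308 = 1/4053123 - 4716308 = -19115776429883/4053123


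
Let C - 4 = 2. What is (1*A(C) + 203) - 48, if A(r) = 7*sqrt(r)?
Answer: 155 + 7*sqrt(6) ≈ 172.15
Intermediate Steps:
C = 6 (C = 4 + 2 = 6)
(1*A(C) + 203) - 48 = (1*(7*sqrt(6)) + 203) - 48 = (7*sqrt(6) + 203) - 48 = (203 + 7*sqrt(6)) - 48 = 155 + 7*sqrt(6)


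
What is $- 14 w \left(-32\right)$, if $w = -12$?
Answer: $-5376$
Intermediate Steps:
$- 14 w \left(-32\right) = \left(-14\right) \left(-12\right) \left(-32\right) = 168 \left(-32\right) = -5376$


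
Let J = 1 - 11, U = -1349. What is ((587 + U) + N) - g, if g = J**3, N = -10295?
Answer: -10057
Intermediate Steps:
J = -10
g = -1000 (g = (-10)**3 = -1000)
((587 + U) + N) - g = ((587 - 1349) - 10295) - 1*(-1000) = (-762 - 10295) + 1000 = -11057 + 1000 = -10057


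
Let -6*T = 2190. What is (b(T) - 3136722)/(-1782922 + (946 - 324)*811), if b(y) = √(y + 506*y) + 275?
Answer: 3136447/1278480 - 13*I*√1095/1278480 ≈ 2.4533 - 0.00033648*I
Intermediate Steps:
T = -365 (T = -⅙*2190 = -365)
b(y) = 275 + 13*√3*√y (b(y) = √(507*y) + 275 = 13*√3*√y + 275 = 275 + 13*√3*√y)
(b(T) - 3136722)/(-1782922 + (946 - 324)*811) = ((275 + 13*√3*√(-365)) - 3136722)/(-1782922 + (946 - 324)*811) = ((275 + 13*√3*(I*√365)) - 3136722)/(-1782922 + 622*811) = ((275 + 13*I*√1095) - 3136722)/(-1782922 + 504442) = (-3136447 + 13*I*√1095)/(-1278480) = (-3136447 + 13*I*√1095)*(-1/1278480) = 3136447/1278480 - 13*I*√1095/1278480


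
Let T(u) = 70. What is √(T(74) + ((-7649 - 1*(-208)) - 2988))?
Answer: 3*I*√1151 ≈ 101.78*I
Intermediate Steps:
√(T(74) + ((-7649 - 1*(-208)) - 2988)) = √(70 + ((-7649 - 1*(-208)) - 2988)) = √(70 + ((-7649 + 208) - 2988)) = √(70 + (-7441 - 2988)) = √(70 - 10429) = √(-10359) = 3*I*√1151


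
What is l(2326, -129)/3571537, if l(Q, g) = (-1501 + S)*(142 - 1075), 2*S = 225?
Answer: 2590941/7143074 ≈ 0.36272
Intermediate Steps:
S = 225/2 (S = (½)*225 = 225/2 ≈ 112.50)
l(Q, g) = 2590941/2 (l(Q, g) = (-1501 + 225/2)*(142 - 1075) = -2777/2*(-933) = 2590941/2)
l(2326, -129)/3571537 = (2590941/2)/3571537 = (2590941/2)*(1/3571537) = 2590941/7143074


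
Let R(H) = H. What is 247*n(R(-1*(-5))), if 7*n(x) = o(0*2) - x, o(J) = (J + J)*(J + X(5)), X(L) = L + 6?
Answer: -1235/7 ≈ -176.43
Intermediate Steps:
X(L) = 6 + L
o(J) = 2*J*(11 + J) (o(J) = (J + J)*(J + (6 + 5)) = (2*J)*(J + 11) = (2*J)*(11 + J) = 2*J*(11 + J))
n(x) = -x/7 (n(x) = (2*(0*2)*(11 + 0*2) - x)/7 = (2*0*(11 + 0) - x)/7 = (2*0*11 - x)/7 = (0 - x)/7 = (-x)/7 = -x/7)
247*n(R(-1*(-5))) = 247*(-(-1)*(-5)/7) = 247*(-⅐*5) = 247*(-5/7) = -1235/7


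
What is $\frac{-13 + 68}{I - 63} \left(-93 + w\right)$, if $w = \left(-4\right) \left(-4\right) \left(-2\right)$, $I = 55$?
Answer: $\frac{6875}{8} \approx 859.38$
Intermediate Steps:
$w = -32$ ($w = 16 \left(-2\right) = -32$)
$\frac{-13 + 68}{I - 63} \left(-93 + w\right) = \frac{-13 + 68}{55 - 63} \left(-93 - 32\right) = \frac{55}{-8} \left(-125\right) = 55 \left(- \frac{1}{8}\right) \left(-125\right) = \left(- \frac{55}{8}\right) \left(-125\right) = \frac{6875}{8}$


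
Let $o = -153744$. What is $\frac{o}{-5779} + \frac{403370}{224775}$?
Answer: $\frac{7377776566}{259794945} \approx 28.398$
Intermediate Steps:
$\frac{o}{-5779} + \frac{403370}{224775} = - \frac{153744}{-5779} + \frac{403370}{224775} = \left(-153744\right) \left(- \frac{1}{5779}\right) + 403370 \cdot \frac{1}{224775} = \frac{153744}{5779} + \frac{80674}{44955} = \frac{7377776566}{259794945}$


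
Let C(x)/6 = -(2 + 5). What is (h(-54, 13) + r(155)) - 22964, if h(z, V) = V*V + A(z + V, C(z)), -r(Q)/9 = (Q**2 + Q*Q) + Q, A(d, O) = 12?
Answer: -456628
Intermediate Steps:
C(x) = -42 (C(x) = 6*(-(2 + 5)) = 6*(-1*7) = 6*(-7) = -42)
r(Q) = -18*Q**2 - 9*Q (r(Q) = -9*((Q**2 + Q*Q) + Q) = -9*((Q**2 + Q**2) + Q) = -9*(2*Q**2 + Q) = -9*(Q + 2*Q**2) = -18*Q**2 - 9*Q)
h(z, V) = 12 + V**2 (h(z, V) = V*V + 12 = V**2 + 12 = 12 + V**2)
(h(-54, 13) + r(155)) - 22964 = ((12 + 13**2) - 9*155*(1 + 2*155)) - 22964 = ((12 + 169) - 9*155*(1 + 310)) - 22964 = (181 - 9*155*311) - 22964 = (181 - 433845) - 22964 = -433664 - 22964 = -456628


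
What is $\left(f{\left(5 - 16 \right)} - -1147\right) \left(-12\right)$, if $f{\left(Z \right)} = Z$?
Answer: $-13632$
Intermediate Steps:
$\left(f{\left(5 - 16 \right)} - -1147\right) \left(-12\right) = \left(\left(5 - 16\right) - -1147\right) \left(-12\right) = \left(\left(5 - 16\right) + 1147\right) \left(-12\right) = \left(-11 + 1147\right) \left(-12\right) = 1136 \left(-12\right) = -13632$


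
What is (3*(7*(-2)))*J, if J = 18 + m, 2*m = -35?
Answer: -21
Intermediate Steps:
m = -35/2 (m = (1/2)*(-35) = -35/2 ≈ -17.500)
J = 1/2 (J = 18 - 35/2 = 1/2 ≈ 0.50000)
(3*(7*(-2)))*J = (3*(7*(-2)))*(1/2) = (3*(-14))*(1/2) = -42*1/2 = -21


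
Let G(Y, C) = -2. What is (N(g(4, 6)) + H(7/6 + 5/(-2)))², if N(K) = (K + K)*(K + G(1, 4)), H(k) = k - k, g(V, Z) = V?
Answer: 256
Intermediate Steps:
H(k) = 0
N(K) = 2*K*(-2 + K) (N(K) = (K + K)*(K - 2) = (2*K)*(-2 + K) = 2*K*(-2 + K))
(N(g(4, 6)) + H(7/6 + 5/(-2)))² = (2*4*(-2 + 4) + 0)² = (2*4*2 + 0)² = (16 + 0)² = 16² = 256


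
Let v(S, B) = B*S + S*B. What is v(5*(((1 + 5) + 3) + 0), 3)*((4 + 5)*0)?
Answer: 0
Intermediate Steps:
v(S, B) = 2*B*S (v(S, B) = B*S + B*S = 2*B*S)
v(5*(((1 + 5) + 3) + 0), 3)*((4 + 5)*0) = (2*3*(5*(((1 + 5) + 3) + 0)))*((4 + 5)*0) = (2*3*(5*((6 + 3) + 0)))*(9*0) = (2*3*(5*(9 + 0)))*0 = (2*3*(5*9))*0 = (2*3*45)*0 = 270*0 = 0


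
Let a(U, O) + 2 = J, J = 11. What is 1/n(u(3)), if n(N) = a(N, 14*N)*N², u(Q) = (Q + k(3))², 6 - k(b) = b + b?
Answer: 1/729 ≈ 0.0013717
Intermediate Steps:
k(b) = 6 - 2*b (k(b) = 6 - (b + b) = 6 - 2*b)
u(Q) = Q² (u(Q) = (Q + (6 - 2*3))² = (Q + (6 - 6))² = (Q + 0)² = Q²)
a(U, O) = 9 (a(U, O) = -2 + 11 = 9)
n(N) = 9*N²
1/n(u(3)) = 1/(9*(3²)²) = 1/(9*9²) = 1/(9*81) = 1/729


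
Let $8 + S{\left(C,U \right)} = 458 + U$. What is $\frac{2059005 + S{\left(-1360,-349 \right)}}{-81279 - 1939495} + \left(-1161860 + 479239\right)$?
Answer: $- \frac{98530344840}{144341} \approx -6.8262 \cdot 10^{5}$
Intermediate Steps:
$S{\left(C,U \right)} = 450 + U$ ($S{\left(C,U \right)} = -8 + \left(458 + U\right) = 450 + U$)
$\frac{2059005 + S{\left(-1360,-349 \right)}}{-81279 - 1939495} + \left(-1161860 + 479239\right) = \frac{2059005 + \left(450 - 349\right)}{-81279 - 1939495} + \left(-1161860 + 479239\right) = \frac{2059005 + 101}{-2020774} - 682621 = 2059106 \left(- \frac{1}{2020774}\right) - 682621 = - \frac{147079}{144341} - 682621 = - \frac{98530344840}{144341}$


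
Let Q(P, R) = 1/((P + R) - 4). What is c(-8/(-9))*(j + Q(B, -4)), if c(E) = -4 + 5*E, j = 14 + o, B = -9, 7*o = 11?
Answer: 7384/1071 ≈ 6.8945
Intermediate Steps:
o = 11/7 (o = (⅐)*11 = 11/7 ≈ 1.5714)
j = 109/7 (j = 14 + 11/7 = 109/7 ≈ 15.571)
Q(P, R) = 1/(-4 + P + R)
c(-8/(-9))*(j + Q(B, -4)) = (-4 + 5*(-8/(-9)))*(109/7 + 1/(-4 - 9 - 4)) = (-4 + 5*(-8*(-⅑)))*(109/7 + 1/(-17)) = (-4 + 5*(8/9))*(109/7 - 1/17) = (-4 + 40/9)*(1846/119) = (4/9)*(1846/119) = 7384/1071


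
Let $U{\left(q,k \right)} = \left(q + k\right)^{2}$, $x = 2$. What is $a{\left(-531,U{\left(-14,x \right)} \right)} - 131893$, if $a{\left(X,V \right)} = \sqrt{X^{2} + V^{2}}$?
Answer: $-131893 + 9 \sqrt{3737} \approx -1.3134 \cdot 10^{5}$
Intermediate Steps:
$U{\left(q,k \right)} = \left(k + q\right)^{2}$
$a{\left(X,V \right)} = \sqrt{V^{2} + X^{2}}$
$a{\left(-531,U{\left(-14,x \right)} \right)} - 131893 = \sqrt{\left(\left(2 - 14\right)^{2}\right)^{2} + \left(-531\right)^{2}} - 131893 = \sqrt{\left(\left(-12\right)^{2}\right)^{2} + 281961} - 131893 = \sqrt{144^{2} + 281961} - 131893 = \sqrt{20736 + 281961} - 131893 = \sqrt{302697} - 131893 = 9 \sqrt{3737} - 131893 = -131893 + 9 \sqrt{3737}$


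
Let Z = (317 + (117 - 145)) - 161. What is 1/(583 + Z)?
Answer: 1/711 ≈ 0.0014065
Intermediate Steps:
Z = 128 (Z = (317 - 28) - 161 = 289 - 161 = 128)
1/(583 + Z) = 1/(583 + 128) = 1/711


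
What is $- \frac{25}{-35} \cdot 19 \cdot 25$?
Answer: $\frac{2375}{7} \approx 339.29$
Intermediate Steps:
$- \frac{25}{-35} \cdot 19 \cdot 25 = \left(-25\right) \left(- \frac{1}{35}\right) 19 \cdot 25 = \frac{5}{7} \cdot 19 \cdot 25 = \frac{95}{7} \cdot 25 = \frac{2375}{7}$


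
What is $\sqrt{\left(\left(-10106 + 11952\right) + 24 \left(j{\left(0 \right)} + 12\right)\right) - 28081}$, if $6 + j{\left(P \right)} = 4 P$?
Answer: $3 i \sqrt{2899} \approx 161.53 i$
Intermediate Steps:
$j{\left(P \right)} = -6 + 4 P$
$\sqrt{\left(\left(-10106 + 11952\right) + 24 \left(j{\left(0 \right)} + 12\right)\right) - 28081} = \sqrt{\left(\left(-10106 + 11952\right) + 24 \left(\left(-6 + 4 \cdot 0\right) + 12\right)\right) - 28081} = \sqrt{\left(1846 + 24 \left(\left(-6 + 0\right) + 12\right)\right) - 28081} = \sqrt{\left(1846 + 24 \left(-6 + 12\right)\right) - 28081} = \sqrt{\left(1846 + 24 \cdot 6\right) - 28081} = \sqrt{\left(1846 + 144\right) - 28081} = \sqrt{1990 - 28081} = \sqrt{-26091} = 3 i \sqrt{2899}$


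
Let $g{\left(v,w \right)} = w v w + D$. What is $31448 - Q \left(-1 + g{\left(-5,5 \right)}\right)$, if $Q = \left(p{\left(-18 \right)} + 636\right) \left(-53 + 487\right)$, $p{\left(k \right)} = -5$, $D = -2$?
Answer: $35084760$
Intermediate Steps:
$g{\left(v,w \right)} = -2 + v w^{2}$ ($g{\left(v,w \right)} = w v w - 2 = v w w - 2 = v w^{2} - 2 = -2 + v w^{2}$)
$Q = 273854$ ($Q = \left(-5 + 636\right) \left(-53 + 487\right) = 631 \cdot 434 = 273854$)
$31448 - Q \left(-1 + g{\left(-5,5 \right)}\right) = 31448 - 273854 \left(-1 - \left(2 + 5 \cdot 5^{2}\right)\right) = 31448 - 273854 \left(-1 - 127\right) = 31448 - 273854 \left(-128\right) = 31448 - -35053312 = 31448 + 35053312 = 35084760$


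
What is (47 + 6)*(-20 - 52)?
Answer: -3816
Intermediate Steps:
(47 + 6)*(-20 - 52) = 53*(-72) = -3816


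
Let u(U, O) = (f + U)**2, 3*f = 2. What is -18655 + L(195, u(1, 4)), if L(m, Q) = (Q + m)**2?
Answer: 1657345/81 ≈ 20461.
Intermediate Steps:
f = 2/3 (f = (1/3)*2 = 2/3 ≈ 0.66667)
u(U, O) = (2/3 + U)**2
-18655 + L(195, u(1, 4)) = -18655 + ((2 + 3*1)**2/9 + 195)**2 = -18655 + ((2 + 3)**2/9 + 195)**2 = -18655 + ((1/9)*5**2 + 195)**2 = -18655 + ((1/9)*25 + 195)**2 = -18655 + (25/9 + 195)**2 = -18655 + (1780/9)**2 = -18655 + 3168400/81 = 1657345/81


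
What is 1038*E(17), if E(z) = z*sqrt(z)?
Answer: 17646*sqrt(17) ≈ 72756.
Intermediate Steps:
E(z) = z**(3/2)
1038*E(17) = 1038*17**(3/2) = 1038*(17*sqrt(17)) = 17646*sqrt(17)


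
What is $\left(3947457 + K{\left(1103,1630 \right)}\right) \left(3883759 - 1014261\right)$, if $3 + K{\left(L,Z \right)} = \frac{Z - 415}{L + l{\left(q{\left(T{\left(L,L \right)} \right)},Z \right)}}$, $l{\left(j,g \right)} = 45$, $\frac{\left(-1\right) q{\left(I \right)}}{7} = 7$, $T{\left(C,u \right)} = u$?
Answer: $\frac{6501821062764843}{574} \approx 1.1327 \cdot 10^{13}$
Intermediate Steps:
$q{\left(I \right)} = -49$ ($q{\left(I \right)} = \left(-7\right) 7 = -49$)
$K{\left(L,Z \right)} = -3 + \frac{-415 + Z}{45 + L}$ ($K{\left(L,Z \right)} = -3 + \frac{Z - 415}{L + 45} = -3 + \frac{-415 + Z}{45 + L}$)
$\left(3947457 + K{\left(1103,1630 \right)}\right) \left(3883759 - 1014261\right) = \left(3947457 + \frac{-550 + 1630 - 3309}{45 + 1103}\right) \left(3883759 - 1014261\right) = \left(3947457 + \frac{-550 + 1630 - 3309}{1148}\right) 2869498 = \left(3947457 + \frac{1}{1148} \left(-2229\right)\right) 2869498 = \left(3947457 - \frac{2229}{1148}\right) 2869498 = \frac{4531678407}{1148} \cdot 2869498 = \frac{6501821062764843}{574}$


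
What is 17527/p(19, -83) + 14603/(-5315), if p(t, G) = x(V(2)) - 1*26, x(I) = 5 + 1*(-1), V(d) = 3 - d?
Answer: -93477271/116930 ≈ -799.43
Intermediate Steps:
x(I) = 4 (x(I) = 5 - 1 = 4)
p(t, G) = -22 (p(t, G) = 4 - 1*26 = 4 - 26 = -22)
17527/p(19, -83) + 14603/(-5315) = 17527/(-22) + 14603/(-5315) = 17527*(-1/22) + 14603*(-1/5315) = -17527/22 - 14603/5315 = -93477271/116930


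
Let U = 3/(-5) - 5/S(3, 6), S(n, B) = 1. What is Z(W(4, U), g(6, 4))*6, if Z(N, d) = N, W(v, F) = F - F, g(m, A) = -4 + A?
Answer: 0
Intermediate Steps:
U = -28/5 (U = 3/(-5) - 5/1 = 3*(-⅕) - 5*1 = -⅗ - 5 = -28/5 ≈ -5.6000)
W(v, F) = 0
Z(W(4, U), g(6, 4))*6 = 0*6 = 0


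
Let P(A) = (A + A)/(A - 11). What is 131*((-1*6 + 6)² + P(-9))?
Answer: 1179/10 ≈ 117.90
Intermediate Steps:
P(A) = 2*A/(-11 + A) (P(A) = (2*A)/(-11 + A) = 2*A/(-11 + A))
131*((-1*6 + 6)² + P(-9)) = 131*((-1*6 + 6)² + 2*(-9)/(-11 - 9)) = 131*((-6 + 6)² + 2*(-9)/(-20)) = 131*(0² + 2*(-9)*(-1/20)) = 131*(0 + 9/10) = 131*(9/10) = 1179/10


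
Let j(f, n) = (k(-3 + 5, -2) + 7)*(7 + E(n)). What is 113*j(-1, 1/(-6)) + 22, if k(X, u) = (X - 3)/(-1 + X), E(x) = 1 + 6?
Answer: 9514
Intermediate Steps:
E(x) = 7
k(X, u) = (-3 + X)/(-1 + X)
j(f, n) = 84 (j(f, n) = ((-3 + (-3 + 5))/(-1 + (-3 + 5)) + 7)*(7 + 7) = ((-3 + 2)/(-1 + 2) + 7)*14 = (-1/1 + 7)*14 = (1*(-1) + 7)*14 = (-1 + 7)*14 = 6*14 = 84)
113*j(-1, 1/(-6)) + 22 = 113*84 + 22 = 9492 + 22 = 9514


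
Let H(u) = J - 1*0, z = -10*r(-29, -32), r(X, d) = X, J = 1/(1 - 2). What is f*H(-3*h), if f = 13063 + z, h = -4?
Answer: -13353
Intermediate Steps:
J = -1 (J = 1/(-1) = -1)
z = 290 (z = -10*(-29) = 290)
H(u) = -1 (H(u) = -1 - 1*0 = -1 + 0 = -1)
f = 13353 (f = 13063 + 290 = 13353)
f*H(-3*h) = 13353*(-1) = -13353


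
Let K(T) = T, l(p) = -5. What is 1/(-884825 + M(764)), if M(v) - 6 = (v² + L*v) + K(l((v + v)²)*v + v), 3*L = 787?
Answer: -3/311269 ≈ -9.6380e-6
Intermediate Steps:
L = 787/3 (L = (⅓)*787 = 787/3 ≈ 262.33)
M(v) = 6 + v² + 775*v/3 (M(v) = 6 + ((v² + 787*v/3) + (-5*v + v)) = 6 + ((v² + 787*v/3) - 4*v) = 6 + (v² + 775*v/3) = 6 + v² + 775*v/3)
1/(-884825 + M(764)) = 1/(-884825 + (6 + 764² + (775/3)*764)) = 1/(-884825 + (6 + 583696 + 592100/3)) = 1/(-884825 + 2343206/3) = 1/(-311269/3) = -3/311269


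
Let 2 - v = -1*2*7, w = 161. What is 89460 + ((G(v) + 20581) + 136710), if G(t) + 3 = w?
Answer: 246909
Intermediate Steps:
v = 16 (v = 2 - (-1*2)*7 = 2 - (-2)*7 = 2 - 1*(-14) = 2 + 14 = 16)
G(t) = 158 (G(t) = -3 + 161 = 158)
89460 + ((G(v) + 20581) + 136710) = 89460 + ((158 + 20581) + 136710) = 89460 + (20739 + 136710) = 89460 + 157449 = 246909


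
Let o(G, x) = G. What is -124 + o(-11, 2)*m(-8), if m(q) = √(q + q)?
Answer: -124 - 44*I ≈ -124.0 - 44.0*I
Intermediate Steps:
m(q) = √2*√q (m(q) = √(2*q) = √2*√q)
-124 + o(-11, 2)*m(-8) = -124 - 11*√2*√(-8) = -124 - 11*√2*2*I*√2 = -124 - 44*I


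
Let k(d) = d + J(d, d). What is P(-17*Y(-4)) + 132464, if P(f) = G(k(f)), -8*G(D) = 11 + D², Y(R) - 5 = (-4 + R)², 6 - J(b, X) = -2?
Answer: -74381/2 ≈ -37191.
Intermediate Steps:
J(b, X) = 8 (J(b, X) = 6 - 1*(-2) = 6 + 2 = 8)
Y(R) = 5 + (-4 + R)²
k(d) = 8 + d (k(d) = d + 8 = 8 + d)
G(D) = -11/8 - D²/8 (G(D) = -(11 + D²)/8 = -11/8 - D²/8)
P(f) = -11/8 - (8 + f)²/8
P(-17*Y(-4)) + 132464 = (-11/8 - (8 - 17*(5 + (-4 - 4)²))²/8) + 132464 = (-11/8 - (8 - 17*(5 + (-8)²))²/8) + 132464 = (-11/8 - (8 - 17*(5 + 64))²/8) + 132464 = (-11/8 - (8 - 17*69)²/8) + 132464 = (-11/8 - (8 - 1173)²/8) + 132464 = (-11/8 - ⅛*(-1165)²) + 132464 = (-11/8 - ⅛*1357225) + 132464 = (-11/8 - 1357225/8) + 132464 = -339309/2 + 132464 = -74381/2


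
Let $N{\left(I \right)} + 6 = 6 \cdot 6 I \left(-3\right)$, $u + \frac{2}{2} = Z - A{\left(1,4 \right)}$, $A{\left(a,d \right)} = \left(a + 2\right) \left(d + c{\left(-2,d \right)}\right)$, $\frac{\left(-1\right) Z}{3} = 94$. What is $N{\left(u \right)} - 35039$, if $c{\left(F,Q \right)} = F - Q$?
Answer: $-5129$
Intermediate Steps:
$Z = -282$ ($Z = \left(-3\right) 94 = -282$)
$A{\left(a,d \right)} = -4 - 2 a$ ($A{\left(a,d \right)} = \left(a + 2\right) \left(d - \left(2 + d\right)\right) = \left(2 + a\right) \left(-2\right) = -4 - 2 a$)
$u = -277$ ($u = -1 - \left(278 - 2\right) = -1 - 276 = -277$)
$N{\left(I \right)} = -6 - 108 I$ ($N{\left(I \right)} = -6 + 6 \cdot 6 I \left(-3\right) = -6 + 36 I \left(-3\right) = -6 - 108 I$)
$N{\left(u \right)} - 35039 = \left(-6 - -29916\right) - 35039 = \left(-6 + 29916\right) - 35039 = 29910 - 35039 = -5129$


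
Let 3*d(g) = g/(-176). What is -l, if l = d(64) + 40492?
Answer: -1336232/33 ≈ -40492.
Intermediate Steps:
d(g) = -g/528 (d(g) = (g/(-176))/3 = (g*(-1/176))/3 = (-g/176)/3 = -g/528)
l = 1336232/33 (l = -1/528*64 + 40492 = -4/33 + 40492 = 1336232/33 ≈ 40492.)
-l = -1*1336232/33 = -1336232/33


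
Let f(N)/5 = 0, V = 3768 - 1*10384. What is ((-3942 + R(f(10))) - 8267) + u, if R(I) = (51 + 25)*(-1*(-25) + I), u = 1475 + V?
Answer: -15450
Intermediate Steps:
V = -6616 (V = 3768 - 10384 = -6616)
f(N) = 0 (f(N) = 5*0 = 0)
u = -5141 (u = 1475 - 6616 = -5141)
R(I) = 1900 + 76*I (R(I) = 76*(25 + I) = 1900 + 76*I)
((-3942 + R(f(10))) - 8267) + u = ((-3942 + (1900 + 76*0)) - 8267) - 5141 = ((-3942 + (1900 + 0)) - 8267) - 5141 = ((-3942 + 1900) - 8267) - 5141 = (-2042 - 8267) - 5141 = -10309 - 5141 = -15450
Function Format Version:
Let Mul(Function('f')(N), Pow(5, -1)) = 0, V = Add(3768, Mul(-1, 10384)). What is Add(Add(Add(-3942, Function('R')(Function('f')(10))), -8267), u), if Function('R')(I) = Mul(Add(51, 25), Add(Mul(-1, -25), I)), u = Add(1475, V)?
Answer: -15450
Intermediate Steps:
V = -6616 (V = Add(3768, -10384) = -6616)
Function('f')(N) = 0 (Function('f')(N) = Mul(5, 0) = 0)
u = -5141 (u = Add(1475, -6616) = -5141)
Function('R')(I) = Add(1900, Mul(76, I)) (Function('R')(I) = Mul(76, Add(25, I)) = Add(1900, Mul(76, I)))
Add(Add(Add(-3942, Function('R')(Function('f')(10))), -8267), u) = Add(Add(Add(-3942, Add(1900, Mul(76, 0))), -8267), -5141) = Add(Add(Add(-3942, Add(1900, 0)), -8267), -5141) = Add(Add(Add(-3942, 1900), -8267), -5141) = Add(Add(-2042, -8267), -5141) = Add(-10309, -5141) = -15450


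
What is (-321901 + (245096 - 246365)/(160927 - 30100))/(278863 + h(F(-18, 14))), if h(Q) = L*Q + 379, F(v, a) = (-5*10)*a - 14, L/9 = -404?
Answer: -7018890566/62695481857 ≈ -0.11195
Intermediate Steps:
L = -3636 (L = 9*(-404) = -3636)
F(v, a) = -14 - 50*a (F(v, a) = -50*a - 14 = -14 - 50*a)
h(Q) = 379 - 3636*Q (h(Q) = -3636*Q + 379 = 379 - 3636*Q)
(-321901 + (245096 - 246365)/(160927 - 30100))/(278863 + h(F(-18, 14))) = (-321901 + (245096 - 246365)/(160927 - 30100))/(278863 + (379 - 3636*(-14 - 50*14))) = (-321901 - 1269/130827)/(278863 + (379 - 3636*(-14 - 700))) = (-321901 - 1269*1/130827)/(278863 + (379 - 3636*(-714))) = (-321901 - 423/43609)/(278863 + (379 + 2596104)) = -14037781132/(43609*(278863 + 2596483)) = -14037781132/43609/2875346 = -14037781132/43609*1/2875346 = -7018890566/62695481857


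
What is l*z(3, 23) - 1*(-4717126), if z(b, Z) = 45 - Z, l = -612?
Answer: 4703662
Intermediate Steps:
l*z(3, 23) - 1*(-4717126) = -612*(45 - 1*23) - 1*(-4717126) = -612*(45 - 23) + 4717126 = -612*22 + 4717126 = -13464 + 4717126 = 4703662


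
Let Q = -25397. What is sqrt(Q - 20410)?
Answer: I*sqrt(45807) ≈ 214.03*I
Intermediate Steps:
sqrt(Q - 20410) = sqrt(-25397 - 20410) = sqrt(-45807) = I*sqrt(45807)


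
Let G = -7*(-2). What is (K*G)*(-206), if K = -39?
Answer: 112476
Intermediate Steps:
G = 14
(K*G)*(-206) = -39*14*(-206) = -546*(-206) = 112476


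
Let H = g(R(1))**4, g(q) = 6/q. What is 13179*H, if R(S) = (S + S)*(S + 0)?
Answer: 1067499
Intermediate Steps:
R(S) = 2*S**2 (R(S) = (2*S)*S = 2*S**2)
H = 81 (H = (6/((2*1**2)))**4 = (6/((2*1)))**4 = (6/2)**4 = (6*(1/2))**4 = 3**4 = 81)
13179*H = 13179*81 = 1067499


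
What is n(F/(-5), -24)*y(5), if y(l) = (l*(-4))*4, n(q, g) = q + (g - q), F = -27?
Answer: 1920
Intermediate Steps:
n(q, g) = g
y(l) = -16*l (y(l) = -4*l*4 = -16*l)
n(F/(-5), -24)*y(5) = -(-384)*5 = -24*(-80) = 1920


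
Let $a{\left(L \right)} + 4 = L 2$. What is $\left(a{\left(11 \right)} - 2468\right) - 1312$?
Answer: $-3762$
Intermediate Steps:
$a{\left(L \right)} = -4 + 2 L$ ($a{\left(L \right)} = -4 + L 2 = -4 + 2 L$)
$\left(a{\left(11 \right)} - 2468\right) - 1312 = \left(\left(-4 + 2 \cdot 11\right) - 2468\right) - 1312 = \left(\left(-4 + 22\right) - 2468\right) - 1312 = \left(18 - 2468\right) - 1312 = -2450 - 1312 = -3762$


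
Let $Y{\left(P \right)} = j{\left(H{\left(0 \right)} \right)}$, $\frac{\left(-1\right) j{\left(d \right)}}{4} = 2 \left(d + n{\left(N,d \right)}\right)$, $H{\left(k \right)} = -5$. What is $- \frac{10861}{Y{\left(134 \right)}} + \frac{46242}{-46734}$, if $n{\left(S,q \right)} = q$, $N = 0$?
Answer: $- \frac{85212889}{623120} \approx -136.75$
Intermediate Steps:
$j{\left(d \right)} = - 16 d$ ($j{\left(d \right)} = - 4 \cdot 2 \left(d + d\right) = - 4 \cdot 2 \cdot 2 d = - 4 \cdot 4 d = - 16 d$)
$Y{\left(P \right)} = 80$ ($Y{\left(P \right)} = \left(-16\right) \left(-5\right) = 80$)
$- \frac{10861}{Y{\left(134 \right)}} + \frac{46242}{-46734} = - \frac{10861}{80} + \frac{46242}{-46734} = \left(-10861\right) \frac{1}{80} + 46242 \left(- \frac{1}{46734}\right) = - \frac{10861}{80} - \frac{7707}{7789} = - \frac{85212889}{623120}$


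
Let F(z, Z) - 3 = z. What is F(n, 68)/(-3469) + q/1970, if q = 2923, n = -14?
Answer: 10161557/6833930 ≈ 1.4869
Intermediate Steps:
F(z, Z) = 3 + z
F(n, 68)/(-3469) + q/1970 = (3 - 14)/(-3469) + 2923/1970 = -11*(-1/3469) + 2923*(1/1970) = 11/3469 + 2923/1970 = 10161557/6833930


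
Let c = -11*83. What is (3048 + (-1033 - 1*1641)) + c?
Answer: -539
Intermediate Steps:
c = -913
(3048 + (-1033 - 1*1641)) + c = (3048 + (-1033 - 1*1641)) - 913 = (3048 + (-1033 - 1641)) - 913 = (3048 - 2674) - 913 = 374 - 913 = -539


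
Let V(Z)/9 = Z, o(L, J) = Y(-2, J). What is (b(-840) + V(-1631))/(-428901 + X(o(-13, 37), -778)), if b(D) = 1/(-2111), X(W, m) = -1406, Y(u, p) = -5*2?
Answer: 30987370/908378077 ≈ 0.034113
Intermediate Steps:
Y(u, p) = -10
o(L, J) = -10
b(D) = -1/2111
V(Z) = 9*Z
(b(-840) + V(-1631))/(-428901 + X(o(-13, 37), -778)) = (-1/2111 + 9*(-1631))/(-428901 - 1406) = (-1/2111 - 14679)/(-430307) = -30987370/2111*(-1/430307) = 30987370/908378077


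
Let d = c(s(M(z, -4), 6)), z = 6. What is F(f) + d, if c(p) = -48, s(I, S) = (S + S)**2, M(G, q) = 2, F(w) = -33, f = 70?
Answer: -81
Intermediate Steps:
s(I, S) = 4*S**2 (s(I, S) = (2*S)**2 = 4*S**2)
d = -48
F(f) + d = -33 - 48 = -81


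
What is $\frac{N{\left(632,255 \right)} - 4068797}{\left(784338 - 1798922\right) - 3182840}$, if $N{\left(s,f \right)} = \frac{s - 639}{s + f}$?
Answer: $\frac{1804511473}{1861557544} \approx 0.96936$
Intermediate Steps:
$N{\left(s,f \right)} = \frac{-639 + s}{f + s}$
$\frac{N{\left(632,255 \right)} - 4068797}{\left(784338 - 1798922\right) - 3182840} = \frac{\frac{-639 + 632}{255 + 632} - 4068797}{\left(784338 - 1798922\right) - 3182840} = \frac{\frac{1}{887} \left(-7\right) - 4068797}{\left(784338 - 1798922\right) - 3182840} = \frac{\frac{1}{887} \left(-7\right) - 4068797}{-1014584 - 3182840} = \frac{- \frac{7}{887} - 4068797}{-4197424} = \left(- \frac{3609022946}{887}\right) \left(- \frac{1}{4197424}\right) = \frac{1804511473}{1861557544}$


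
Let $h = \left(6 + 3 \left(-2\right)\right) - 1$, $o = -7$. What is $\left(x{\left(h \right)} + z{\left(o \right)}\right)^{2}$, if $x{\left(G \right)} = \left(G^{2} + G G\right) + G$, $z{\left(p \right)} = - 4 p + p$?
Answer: $484$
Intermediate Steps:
$z{\left(p \right)} = - 3 p$
$h = -1$ ($h = \left(6 - 6\right) - 1 = 0 - 1 = -1$)
$x{\left(G \right)} = G + 2 G^{2}$ ($x{\left(G \right)} = \left(G^{2} + G^{2}\right) + G = 2 G^{2} + G = G + 2 G^{2}$)
$\left(x{\left(h \right)} + z{\left(o \right)}\right)^{2} = \left(- (1 + 2 \left(-1\right)) - -21\right)^{2} = \left(- (1 - 2) + 21\right)^{2} = \left(\left(-1\right) \left(-1\right) + 21\right)^{2} = \left(1 + 21\right)^{2} = 22^{2} = 484$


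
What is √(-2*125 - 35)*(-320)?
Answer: -320*I*√285 ≈ -5402.2*I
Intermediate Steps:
√(-2*125 - 35)*(-320) = √(-250 - 35)*(-320) = √(-285)*(-320) = (I*√285)*(-320) = -320*I*√285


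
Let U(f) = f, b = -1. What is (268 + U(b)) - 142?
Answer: 125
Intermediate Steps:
(268 + U(b)) - 142 = (268 - 1) - 142 = 267 - 142 = 125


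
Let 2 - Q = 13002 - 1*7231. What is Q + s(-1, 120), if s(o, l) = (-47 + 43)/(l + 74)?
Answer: -559595/97 ≈ -5769.0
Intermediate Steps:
s(o, l) = -4/(74 + l)
Q = -5769 (Q = 2 - (13002 - 1*7231) = 2 - (13002 - 7231) = 2 - 1*5771 = 2 - 5771 = -5769)
Q + s(-1, 120) = -5769 - 4/(74 + 120) = -5769 - 4/194 = -5769 - 4*1/194 = -5769 - 2/97 = -559595/97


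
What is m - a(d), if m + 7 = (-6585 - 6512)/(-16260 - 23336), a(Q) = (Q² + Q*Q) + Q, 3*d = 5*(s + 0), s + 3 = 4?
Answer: -4950415/356364 ≈ -13.891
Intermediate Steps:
s = 1 (s = -3 + 4 = 1)
d = 5/3 (d = (5*(1 + 0))/3 = (5*1)/3 = (⅓)*5 = 5/3 ≈ 1.6667)
a(Q) = Q + 2*Q² (a(Q) = (Q² + Q²) + Q = 2*Q² + Q = Q + 2*Q²)
m = -264075/39596 (m = -7 + (-6585 - 6512)/(-16260 - 23336) = -7 - 13097/(-39596) = -7 - 13097*(-1/39596) = -7 + 13097/39596 = -264075/39596 ≈ -6.6692)
m - a(d) = -264075/39596 - 5*(1 + 2*(5/3))/3 = -264075/39596 - 5*(1 + 10/3)/3 = -264075/39596 - 5*13/(3*3) = -264075/39596 - 1*65/9 = -264075/39596 - 65/9 = -4950415/356364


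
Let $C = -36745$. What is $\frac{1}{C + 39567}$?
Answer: $\frac{1}{2822} \approx 0.00035436$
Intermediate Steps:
$\frac{1}{C + 39567} = \frac{1}{-36745 + 39567} = \frac{1}{2822}$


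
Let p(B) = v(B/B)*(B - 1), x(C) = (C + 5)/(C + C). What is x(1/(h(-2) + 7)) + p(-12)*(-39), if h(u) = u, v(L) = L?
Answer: 520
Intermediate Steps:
x(C) = (5 + C)/(2*C) (x(C) = (5 + C)/((2*C)) = (5 + C)*(1/(2*C)) = (5 + C)/(2*C))
p(B) = -1 + B (p(B) = (B/B)*(B - 1) = 1*(-1 + B) = -1 + B)
x(1/(h(-2) + 7)) + p(-12)*(-39) = (5 + 1/(-2 + 7))/(2*(1/(-2 + 7))) + (-1 - 12)*(-39) = (5 + 1/5)/(2*(1/5)) - 13*(-39) = (5 + 1/5)/(2*(1/5)) + 507 = (1/2)*5*(26/5) + 507 = 13 + 507 = 520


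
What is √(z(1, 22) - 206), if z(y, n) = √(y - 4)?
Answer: √(-206 + I*√3) ≈ 0.06034 + 14.353*I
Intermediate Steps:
z(y, n) = √(-4 + y)
√(z(1, 22) - 206) = √(√(-4 + 1) - 206) = √(√(-3) - 206) = √(I*√3 - 206) = √(-206 + I*√3)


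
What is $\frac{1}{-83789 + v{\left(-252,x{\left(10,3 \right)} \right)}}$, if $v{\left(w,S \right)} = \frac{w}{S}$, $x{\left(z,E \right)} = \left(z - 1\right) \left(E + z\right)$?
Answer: $- \frac{13}{1089285} \approx -1.1934 \cdot 10^{-5}$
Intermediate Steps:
$x{\left(z,E \right)} = \left(-1 + z\right) \left(E + z\right)$
$\frac{1}{-83789 + v{\left(-252,x{\left(10,3 \right)} \right)}} = \frac{1}{-83789 - \frac{252}{10^{2} - 3 - 10 + 3 \cdot 10}} = \frac{1}{-83789 - \frac{252}{100 - 3 - 10 + 30}} = \frac{1}{-83789 - \frac{252}{117}} = \frac{1}{-83789 - \frac{28}{13}} = \frac{1}{- \frac{1089285}{13}} = - \frac{13}{1089285}$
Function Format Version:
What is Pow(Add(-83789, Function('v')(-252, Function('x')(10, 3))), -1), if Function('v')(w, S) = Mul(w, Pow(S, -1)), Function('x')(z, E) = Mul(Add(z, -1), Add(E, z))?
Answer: Rational(-13, 1089285) ≈ -1.1934e-5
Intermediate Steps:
Function('x')(z, E) = Mul(Add(-1, z), Add(E, z))
Pow(Add(-83789, Function('v')(-252, Function('x')(10, 3))), -1) = Pow(Add(-83789, Mul(-252, Pow(Add(Pow(10, 2), Mul(-1, 3), Mul(-1, 10), Mul(3, 10)), -1))), -1) = Pow(Add(-83789, Mul(-252, Pow(Add(100, -3, -10, 30), -1))), -1) = Pow(Add(-83789, Mul(-252, Pow(117, -1))), -1) = Pow(Add(-83789, Mul(-252, Rational(1, 117))), -1) = Pow(Add(-83789, Rational(-28, 13)), -1) = Pow(Rational(-1089285, 13), -1) = Rational(-13, 1089285)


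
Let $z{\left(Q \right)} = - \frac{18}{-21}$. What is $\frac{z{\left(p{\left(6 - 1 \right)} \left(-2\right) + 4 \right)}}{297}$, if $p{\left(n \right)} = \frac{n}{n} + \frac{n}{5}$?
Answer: $\frac{2}{693} \approx 0.002886$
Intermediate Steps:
$p{\left(n \right)} = 1 + \frac{n}{5}$ ($p{\left(n \right)} = 1 + n \frac{1}{5} = 1 + \frac{n}{5}$)
$z{\left(Q \right)} = \frac{6}{7}$ ($z{\left(Q \right)} = \left(-18\right) \left(- \frac{1}{21}\right) = \frac{6}{7}$)
$\frac{z{\left(p{\left(6 - 1 \right)} \left(-2\right) + 4 \right)}}{297} = \frac{6}{7 \cdot 297} = \frac{6}{7} \cdot \frac{1}{297} = \frac{2}{693}$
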